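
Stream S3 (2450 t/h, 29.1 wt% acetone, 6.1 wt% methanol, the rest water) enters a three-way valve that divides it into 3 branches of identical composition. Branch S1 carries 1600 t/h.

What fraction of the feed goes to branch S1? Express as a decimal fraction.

0.653

Fraction to S1 = 1600/2450 = 0.6531.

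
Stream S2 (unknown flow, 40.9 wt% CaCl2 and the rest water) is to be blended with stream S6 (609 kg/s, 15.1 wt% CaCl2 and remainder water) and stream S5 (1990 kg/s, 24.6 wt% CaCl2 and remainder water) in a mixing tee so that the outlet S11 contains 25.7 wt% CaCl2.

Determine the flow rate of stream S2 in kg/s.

Let S2 be the unknown flow. Total out = 2599 + S2.
CaCl2 balance: 581.5 + 0.409·S2 = 0.257·(2599 + S2)
(0.409 − 0.257)·S2 = 0.257×2599 − 581.5 = 86.444
S2 = 86.444 / 0.152 = 568.71 kg/s

568.7 kg/s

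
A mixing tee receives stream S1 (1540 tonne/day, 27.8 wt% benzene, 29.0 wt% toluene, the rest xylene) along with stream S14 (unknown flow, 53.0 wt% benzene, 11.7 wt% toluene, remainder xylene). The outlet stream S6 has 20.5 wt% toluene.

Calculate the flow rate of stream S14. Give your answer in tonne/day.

Let S14 be the unknown flow. Total out = 1540 + S14.
toluene balance: 446.6 + 0.117·S14 = 0.205·(1540 + S14)
(0.117 − 0.205)·S14 = 0.205×1540 − 446.6 = -130.9
S14 = -130.9 / -0.088 = 1487.5 tonne/day

1488 tonne/day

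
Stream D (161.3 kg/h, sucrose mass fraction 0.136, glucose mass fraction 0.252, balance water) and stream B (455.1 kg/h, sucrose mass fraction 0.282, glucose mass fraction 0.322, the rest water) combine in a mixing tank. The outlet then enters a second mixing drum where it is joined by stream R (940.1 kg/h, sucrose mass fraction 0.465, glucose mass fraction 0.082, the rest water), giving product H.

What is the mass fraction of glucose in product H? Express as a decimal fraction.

Overall, product flow = 1556.5 kg/h.
glucose in = 161.3×0.252 + 455.1×0.322 + 940.1×0.082 = 264.28 kg/h.
glucose fraction in H = 0.170.

0.170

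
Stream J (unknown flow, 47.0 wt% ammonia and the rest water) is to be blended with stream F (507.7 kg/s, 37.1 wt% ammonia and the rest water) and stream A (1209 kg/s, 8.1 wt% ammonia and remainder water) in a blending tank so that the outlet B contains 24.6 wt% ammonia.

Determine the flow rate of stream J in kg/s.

607.2 kg/s

Let J be the unknown flow. Total out = 1716.7 + J.
ammonia balance: 286.29 + 0.470·J = 0.246·(1716.7 + J)
(0.470 − 0.246)·J = 0.246×1716.7 − 286.29 = 136.02
J = 136.02 / 0.224 = 607.24 kg/s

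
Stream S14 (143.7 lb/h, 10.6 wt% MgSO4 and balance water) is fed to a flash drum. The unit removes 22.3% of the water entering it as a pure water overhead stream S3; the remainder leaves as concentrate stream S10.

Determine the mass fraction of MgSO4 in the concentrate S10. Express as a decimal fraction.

MgSO4 is not removed: 143.7×0.106 = 15.232 lb/h of MgSO4 enters S10.
water entering = 143.7×0.894 = 128.47 lb/h; overhead removed = 0.223×128.47 = 28.648 lb/h.
Concentrate = 143.7 − 28.648 = 115.05 lb/h.
Mass fraction = 15.232/115.05 = 0.132.

0.132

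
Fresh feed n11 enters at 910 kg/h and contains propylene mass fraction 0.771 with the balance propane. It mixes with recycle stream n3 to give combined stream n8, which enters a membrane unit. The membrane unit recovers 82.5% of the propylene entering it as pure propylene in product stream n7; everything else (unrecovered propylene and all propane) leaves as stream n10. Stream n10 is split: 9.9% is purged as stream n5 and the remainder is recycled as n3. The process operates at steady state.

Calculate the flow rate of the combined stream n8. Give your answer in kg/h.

propane enters only via n11 and leaves only via the purge: 910×0.229 = 0.099×(propane in n10), and the membrane unit passes all propane, so propane in n8 = propane in n10 = 2104.9 kg/h.
propylene in n8: m_A = 910×0.771 + (1−0.099)·(1−0.825)·m_A, so m_A = 701.61/0.8423 = 832.94 kg/h.
n8 = 832.94 + 2104.9 = 2937.9 kg/h.

2938 kg/h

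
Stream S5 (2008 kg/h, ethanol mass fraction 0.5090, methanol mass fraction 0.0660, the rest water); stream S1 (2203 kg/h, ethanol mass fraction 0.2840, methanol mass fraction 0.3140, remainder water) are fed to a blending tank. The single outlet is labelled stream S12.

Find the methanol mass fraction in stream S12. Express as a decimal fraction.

Total flow out = 2008 + 2203 = 4211 kg/h.
methanol in = 2008×0.066 + 2203×0.314 = 824.27 kg/h.
methanol mass fraction in S12 = 824.27/4211 = 0.1957.

0.1957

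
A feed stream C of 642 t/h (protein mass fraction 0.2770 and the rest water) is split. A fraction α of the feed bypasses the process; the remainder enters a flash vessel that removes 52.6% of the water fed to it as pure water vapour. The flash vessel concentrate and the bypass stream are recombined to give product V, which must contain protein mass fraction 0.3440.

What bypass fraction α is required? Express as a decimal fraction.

0.488

All 642×0.277 = 177.83 t/h of protein reaches V, so V = 177.83/0.344 = 516.96 t/h and vapour = 125.04 t/h.
The evaporator receives (1−α)·642 of feed at 0.723 water and removes 0.526 of that water:
0.526×0.723×(1−α)×642 = 125.04
(1−α) = 125.04/244.15 = 0.5121;  α = 0.4879.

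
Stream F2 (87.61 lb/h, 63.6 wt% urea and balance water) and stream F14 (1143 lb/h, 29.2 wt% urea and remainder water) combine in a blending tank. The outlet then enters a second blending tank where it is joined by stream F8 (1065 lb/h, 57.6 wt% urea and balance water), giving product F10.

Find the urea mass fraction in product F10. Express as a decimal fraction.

Overall, product flow = 2295.6 lb/h.
urea in = 87.61×0.636 + 1143×0.292 + 1065×0.576 = 1002.9 lb/h.
urea fraction in F10 = 0.4369.

0.4369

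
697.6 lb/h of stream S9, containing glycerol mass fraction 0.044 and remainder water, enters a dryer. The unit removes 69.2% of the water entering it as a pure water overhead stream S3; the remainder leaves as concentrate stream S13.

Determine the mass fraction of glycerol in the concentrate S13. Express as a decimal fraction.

0.130

glycerol is not removed: 697.6×0.044 = 30.694 lb/h of glycerol enters S13.
water entering = 697.6×0.956 = 666.91 lb/h; overhead removed = 0.692×666.91 = 461.5 lb/h.
Concentrate = 697.6 − 461.5 = 236.1 lb/h.
Mass fraction = 30.694/236.1 = 0.130.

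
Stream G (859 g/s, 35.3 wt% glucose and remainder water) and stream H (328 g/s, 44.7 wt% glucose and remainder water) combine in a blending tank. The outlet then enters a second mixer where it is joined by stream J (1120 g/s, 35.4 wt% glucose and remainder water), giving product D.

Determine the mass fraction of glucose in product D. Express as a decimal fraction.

Overall, product flow = 2307 g/s.
glucose in = 859×0.353 + 328×0.447 + 1120×0.354 = 846.32 g/s.
glucose fraction in D = 0.367.

0.367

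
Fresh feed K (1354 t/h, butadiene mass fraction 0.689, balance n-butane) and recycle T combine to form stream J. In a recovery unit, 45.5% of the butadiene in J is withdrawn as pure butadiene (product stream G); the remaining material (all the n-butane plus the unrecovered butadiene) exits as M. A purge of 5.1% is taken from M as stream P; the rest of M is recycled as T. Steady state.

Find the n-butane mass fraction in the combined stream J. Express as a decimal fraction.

n-butane enters only via K and leaves only via the purge: 1354×0.311 = 0.051×(n-butane in M), and the recovery unit passes all n-butane, so n-butane in J = n-butane in M = 8256.7 t/h.
butadiene in J: m_A = 1354×0.689 + (1−0.051)·(1−0.455)·m_A, so m_A = 932.91/0.4828 = 1932.3 t/h.
J = 1932.3 + 8256.7 = 10189 t/h.
n-butane fraction in J = 8256.7/10189 = 0.810.

0.810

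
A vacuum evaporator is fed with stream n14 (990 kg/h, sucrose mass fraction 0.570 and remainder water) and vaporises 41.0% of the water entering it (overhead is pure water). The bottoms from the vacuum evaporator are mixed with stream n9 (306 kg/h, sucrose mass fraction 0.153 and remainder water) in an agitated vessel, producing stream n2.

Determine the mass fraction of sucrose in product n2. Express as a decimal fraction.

0.545

Vapour removed = 0.410×0.430×990 = 174.54 kg/h; concentrate = 815.46 kg/h.
sucrose reaching the mixer = 564.3 (from concentrate) + 306×0.153 = 611.12 kg/h.
Product flow = 815.46 + 306 = 1121.5 kg/h; sucrose fraction = 0.545.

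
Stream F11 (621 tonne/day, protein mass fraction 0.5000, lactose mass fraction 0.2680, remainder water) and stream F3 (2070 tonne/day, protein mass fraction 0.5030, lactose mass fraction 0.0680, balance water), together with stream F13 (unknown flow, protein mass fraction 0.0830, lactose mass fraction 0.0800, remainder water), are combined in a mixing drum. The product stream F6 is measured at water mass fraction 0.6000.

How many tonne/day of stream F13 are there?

2458 tonne/day

Let F13 be the unknown flow. Total out = 2691 + F13.
water balance: 1032.1 + 0.837·F13 = 0.600·(2691 + F13)
(0.837 − 0.600)·F13 = 0.600×2691 − 1032.1 = 582.5
F13 = 582.5 / 0.237 = 2457.8 tonne/day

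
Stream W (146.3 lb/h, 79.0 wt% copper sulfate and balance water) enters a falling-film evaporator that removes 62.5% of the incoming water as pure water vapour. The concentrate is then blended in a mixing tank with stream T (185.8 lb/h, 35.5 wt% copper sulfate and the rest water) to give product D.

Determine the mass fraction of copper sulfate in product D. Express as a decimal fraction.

0.580

Vapour removed = 0.625×0.210×146.3 = 19.202 lb/h; concentrate = 127.1 lb/h.
copper sulfate reaching the mixer = 115.58 (from concentrate) + 185.8×0.355 = 181.54 lb/h.
Product flow = 127.1 + 185.8 = 312.9 lb/h; copper sulfate fraction = 0.580.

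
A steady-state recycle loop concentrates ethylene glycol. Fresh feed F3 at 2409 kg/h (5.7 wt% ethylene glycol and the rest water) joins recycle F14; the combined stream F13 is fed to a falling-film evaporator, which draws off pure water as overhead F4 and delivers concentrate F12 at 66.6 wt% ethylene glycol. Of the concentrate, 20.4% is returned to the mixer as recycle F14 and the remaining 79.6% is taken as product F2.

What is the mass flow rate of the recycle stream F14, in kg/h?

Overall ethylene glycol balance (none leaves overhead): ethylene glycol in fresh feed = ethylene glycol in product, i.e. 2409×0.057 = (1−0.204)·F12·0.666.
F12 = 137.31/(0.666×0.796) = 259.01 kg/h.
Recycle F14 = 0.204×259.01 = 52.839 kg/h.

52.84 kg/h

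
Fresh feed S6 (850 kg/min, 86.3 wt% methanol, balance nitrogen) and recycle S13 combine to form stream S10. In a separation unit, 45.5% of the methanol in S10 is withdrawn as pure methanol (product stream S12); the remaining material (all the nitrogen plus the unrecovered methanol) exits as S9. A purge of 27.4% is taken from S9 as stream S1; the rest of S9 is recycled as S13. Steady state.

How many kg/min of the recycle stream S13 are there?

788.8 kg/min

nitrogen enters only via S6 and leaves only via the purge: 850×0.137 = 0.274×(nitrogen in S9), and the separation unit passes all nitrogen, so nitrogen in S10 = nitrogen in S9 = 425 kg/min.
methanol in S10: m_A = 850×0.863 + (1−0.274)·(1−0.455)·m_A, so m_A = 733.55/0.6043 = 1213.8 kg/min.
S9 = (1−0.455)×1213.8 + 425 = 1086.5 kg/min.
Recycle S13 = (1−0.274)×1086.5 = 788.82 kg/min.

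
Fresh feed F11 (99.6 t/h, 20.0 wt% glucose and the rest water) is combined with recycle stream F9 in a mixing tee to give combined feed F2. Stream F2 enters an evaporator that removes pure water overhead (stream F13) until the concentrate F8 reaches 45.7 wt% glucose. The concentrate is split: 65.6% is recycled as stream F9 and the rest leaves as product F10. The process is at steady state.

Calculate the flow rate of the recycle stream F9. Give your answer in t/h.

83.12 t/h

Overall glucose balance (none leaves overhead): glucose in fresh feed = glucose in product, i.e. 99.6×0.200 = (1−0.656)·F8·0.457.
F8 = 19.92/(0.457×0.344) = 126.71 t/h.
Recycle F9 = 0.656×126.71 = 83.122 t/h.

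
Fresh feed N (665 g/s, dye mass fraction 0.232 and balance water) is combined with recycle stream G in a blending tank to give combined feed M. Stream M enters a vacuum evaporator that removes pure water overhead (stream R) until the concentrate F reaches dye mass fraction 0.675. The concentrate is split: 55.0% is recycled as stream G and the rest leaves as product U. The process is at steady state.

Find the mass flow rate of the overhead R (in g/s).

436.4 g/s

Overall dye balance (none leaves overhead): dye in fresh feed = dye in product, i.e. 665×0.232 = (1−0.550)·F·0.675.
F = 154.28/(0.675×0.450) = 507.92 g/s.
Recycle G = 0.550×507.92 = 279.35 g/s.
Combined feed M = 665 + 279.35 = 944.35 g/s.
Overhead R = M − F = 944.35 − 507.92 = 436.44 g/s.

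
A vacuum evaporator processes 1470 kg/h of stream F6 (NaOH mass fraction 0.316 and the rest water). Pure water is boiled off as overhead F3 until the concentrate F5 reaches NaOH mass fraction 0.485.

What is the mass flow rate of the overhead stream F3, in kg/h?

NaOH is conserved: 1470×0.316 = 464.52 kg/h all reports to the concentrate.
Concentrate = 464.52/(target fraction) = 957.77 kg/h.
Overhead = 1470 − 957.77 = 512.23 kg/h.

512.2 kg/h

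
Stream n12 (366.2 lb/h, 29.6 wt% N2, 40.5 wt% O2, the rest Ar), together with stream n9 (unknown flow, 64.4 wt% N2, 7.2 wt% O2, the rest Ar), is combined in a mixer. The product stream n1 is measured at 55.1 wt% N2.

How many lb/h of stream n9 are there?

1004 lb/h

Let n9 be the unknown flow. Total out = 366.2 + n9.
N2 balance: 108.4 + 0.644·n9 = 0.551·(366.2 + n9)
(0.644 − 0.551)·n9 = 0.551×366.2 − 108.4 = 93.381
n9 = 93.381 / 0.093 = 1004.1 lb/h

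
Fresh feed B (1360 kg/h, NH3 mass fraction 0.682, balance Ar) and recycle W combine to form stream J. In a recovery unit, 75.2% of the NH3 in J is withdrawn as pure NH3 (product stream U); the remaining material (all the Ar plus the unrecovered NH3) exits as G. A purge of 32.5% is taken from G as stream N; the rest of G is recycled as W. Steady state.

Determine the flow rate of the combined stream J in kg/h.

Ar enters only via B and leaves only via the purge: 1360×0.318 = 0.325×(Ar in G), and the recovery unit passes all Ar, so Ar in J = Ar in G = 1330.7 kg/h.
NH3 in J: m_A = 1360×0.682 + (1−0.325)·(1−0.752)·m_A, so m_A = 927.52/0.8326 = 1114 kg/h.
J = 1114 + 1330.7 = 2444.7 kg/h.

2445 kg/h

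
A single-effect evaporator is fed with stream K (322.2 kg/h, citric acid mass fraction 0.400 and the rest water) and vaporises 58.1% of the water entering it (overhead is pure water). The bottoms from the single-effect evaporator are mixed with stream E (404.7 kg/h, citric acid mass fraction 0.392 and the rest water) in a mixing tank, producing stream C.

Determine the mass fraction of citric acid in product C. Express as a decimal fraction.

0.468

Vapour removed = 0.581×0.600×322.2 = 112.32 kg/h; concentrate = 209.88 kg/h.
citric acid reaching the mixer = 128.88 (from concentrate) + 404.7×0.392 = 287.52 kg/h.
Product flow = 209.88 + 404.7 = 614.58 kg/h; citric acid fraction = 0.468.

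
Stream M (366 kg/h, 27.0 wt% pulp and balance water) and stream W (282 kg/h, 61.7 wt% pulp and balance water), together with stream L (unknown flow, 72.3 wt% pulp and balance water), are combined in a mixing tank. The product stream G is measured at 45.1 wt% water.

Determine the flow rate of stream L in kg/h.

476.7 kg/h

Let L be the unknown flow. Total out = 648 + L.
water balance: 375.19 + 0.277·L = 0.451·(648 + L)
(0.277 − 0.451)·L = 0.451×648 − 375.19 = -82.938
L = -82.938 / -0.174 = 476.66 kg/h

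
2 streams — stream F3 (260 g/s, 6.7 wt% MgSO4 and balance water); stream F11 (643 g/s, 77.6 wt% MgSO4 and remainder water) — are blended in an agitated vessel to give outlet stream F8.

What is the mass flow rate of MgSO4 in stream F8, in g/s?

516.4 g/s

MgSO4 out = MgSO4 in = 260×0.067 + 643×0.776 = 516.39 g/s.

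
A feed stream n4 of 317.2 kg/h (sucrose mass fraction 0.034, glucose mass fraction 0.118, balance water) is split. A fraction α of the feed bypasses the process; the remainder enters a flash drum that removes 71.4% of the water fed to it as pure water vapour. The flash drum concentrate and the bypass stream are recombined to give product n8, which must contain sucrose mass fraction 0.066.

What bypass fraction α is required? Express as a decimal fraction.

All 317.2×0.034 = 10.785 kg/h of sucrose reaches n8, so n8 = 10.785/0.066 = 163.41 kg/h and vapour = 153.79 kg/h.
The evaporator receives (1−α)·317.2 of feed at 0.848 water and removes 0.714 of that water:
0.714×0.848×(1−α)×317.2 = 153.79
(1−α) = 153.79/192.06 = 0.8008;  α = 0.1992.

0.199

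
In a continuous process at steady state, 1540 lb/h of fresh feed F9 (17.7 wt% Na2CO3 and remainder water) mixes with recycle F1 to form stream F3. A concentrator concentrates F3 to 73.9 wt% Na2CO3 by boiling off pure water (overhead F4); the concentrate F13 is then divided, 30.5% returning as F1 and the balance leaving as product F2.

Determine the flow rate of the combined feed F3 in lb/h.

Overall Na2CO3 balance (none leaves overhead): Na2CO3 in fresh feed = Na2CO3 in product, i.e. 1540×0.177 = (1−0.305)·F13·0.739.
F13 = 272.58/(0.739×0.695) = 530.72 lb/h.
Recycle F1 = 0.305×530.72 = 161.87 lb/h.
Combined feed F3 = 1540 + 161.87 = 1701.9 lb/h.

1702 lb/h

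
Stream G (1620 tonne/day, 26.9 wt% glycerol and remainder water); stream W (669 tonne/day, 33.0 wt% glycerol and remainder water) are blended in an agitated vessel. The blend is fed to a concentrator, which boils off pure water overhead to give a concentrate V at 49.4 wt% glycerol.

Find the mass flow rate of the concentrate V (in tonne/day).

glycerol entering = 1620×0.269 + 669×0.330 = 656.55 tonne/day.
All glycerol reports to V, so V = 656.55/0.494 = 1329 tonne/day.

1329 tonne/day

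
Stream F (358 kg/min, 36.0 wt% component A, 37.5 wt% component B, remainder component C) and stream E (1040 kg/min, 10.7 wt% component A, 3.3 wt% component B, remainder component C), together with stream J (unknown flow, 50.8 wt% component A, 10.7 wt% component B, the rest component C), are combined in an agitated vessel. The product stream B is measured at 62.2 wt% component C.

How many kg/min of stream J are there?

505.1 kg/min

Let J be the unknown flow. Total out = 1398 + J.
component C balance: 989.27 + 0.385·J = 0.622·(1398 + J)
(0.385 − 0.622)·J = 0.622×1398 − 989.27 = -119.71
J = -119.71 / -0.237 = 505.12 kg/min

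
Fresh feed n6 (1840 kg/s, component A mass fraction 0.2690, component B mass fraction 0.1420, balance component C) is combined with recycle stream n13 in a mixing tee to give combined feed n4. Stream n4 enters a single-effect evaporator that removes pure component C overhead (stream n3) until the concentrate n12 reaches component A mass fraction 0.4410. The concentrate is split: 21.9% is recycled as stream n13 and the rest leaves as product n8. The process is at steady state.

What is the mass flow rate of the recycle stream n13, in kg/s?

314.7 kg/s

Overall component A balance (none leaves overhead): component A in fresh feed = component A in product, i.e. 1840×0.269 = (1−0.219)·n12·0.441.
n12 = 494.96/(0.441×0.781) = 1437.1 kg/s.
Recycle n13 = 0.219×1437.1 = 314.72 kg/s.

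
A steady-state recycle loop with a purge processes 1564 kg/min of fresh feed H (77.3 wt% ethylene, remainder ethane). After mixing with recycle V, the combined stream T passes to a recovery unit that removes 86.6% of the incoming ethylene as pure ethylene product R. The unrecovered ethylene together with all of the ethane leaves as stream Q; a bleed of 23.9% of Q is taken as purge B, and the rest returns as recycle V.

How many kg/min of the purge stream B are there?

398.1 kg/min

ethane enters only via H and leaves only via the purge: 1564×0.227 = 0.239×(ethane in Q), and the recovery unit passes all ethane, so ethane in T = ethane in Q = 1485.5 kg/min.
ethylene in T: m_A = 1564×0.773 + (1−0.239)·(1−0.866)·m_A, so m_A = 1209/0.8980 = 1346.3 kg/min.
Q = (1−0.866)×1346.3 + 1485.5 = 1665.9 kg/min.
Purge B = 0.239×1665.9 = 398.14 kg/min.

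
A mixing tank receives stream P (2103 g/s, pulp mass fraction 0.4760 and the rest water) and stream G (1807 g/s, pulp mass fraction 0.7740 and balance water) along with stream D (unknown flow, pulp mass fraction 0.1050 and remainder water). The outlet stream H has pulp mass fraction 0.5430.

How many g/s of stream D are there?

Let D be the unknown flow. Total out = 3910 + D.
pulp balance: 2399.6 + 0.105·D = 0.543·(3910 + D)
(0.105 − 0.543)·D = 0.543×3910 − 2399.6 = -276.52
D = -276.52 / -0.438 = 631.32 g/s

631.3 g/s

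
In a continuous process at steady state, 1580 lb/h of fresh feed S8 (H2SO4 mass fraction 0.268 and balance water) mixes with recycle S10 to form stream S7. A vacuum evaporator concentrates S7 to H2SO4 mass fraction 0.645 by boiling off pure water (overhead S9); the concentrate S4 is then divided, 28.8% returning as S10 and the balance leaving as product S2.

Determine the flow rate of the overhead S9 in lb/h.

Overall H2SO4 balance (none leaves overhead): H2SO4 in fresh feed = H2SO4 in product, i.e. 1580×0.268 = (1−0.288)·S4·0.645.
S4 = 423.44/(0.645×0.712) = 922.05 lb/h.
Recycle S10 = 0.288×922.05 = 265.55 lb/h.
Combined feed S7 = 1580 + 265.55 = 1845.5 lb/h.
Overhead S9 = S7 − S4 = 1845.5 − 922.05 = 923.5 lb/h.

923.5 lb/h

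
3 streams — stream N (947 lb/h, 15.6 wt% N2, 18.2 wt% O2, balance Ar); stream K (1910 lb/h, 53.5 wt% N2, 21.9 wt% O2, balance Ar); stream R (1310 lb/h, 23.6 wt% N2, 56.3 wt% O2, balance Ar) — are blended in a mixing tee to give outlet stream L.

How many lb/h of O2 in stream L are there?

1328 lb/h

O2 out = O2 in = 947×0.182 + 1910×0.219 + 1310×0.563 = 1328.2 lb/h.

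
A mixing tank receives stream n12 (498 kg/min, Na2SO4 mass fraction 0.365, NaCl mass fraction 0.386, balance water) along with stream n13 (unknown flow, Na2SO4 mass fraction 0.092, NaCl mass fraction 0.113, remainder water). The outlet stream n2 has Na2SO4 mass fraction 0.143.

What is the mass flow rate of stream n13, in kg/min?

Let n13 be the unknown flow. Total out = 498 + n13.
Na2SO4 balance: 181.77 + 0.092·n13 = 0.143·(498 + n13)
(0.092 − 0.143)·n13 = 0.143×498 − 181.77 = -110.56
n13 = -110.56 / -0.051 = 2167.8 kg/min

2168 kg/min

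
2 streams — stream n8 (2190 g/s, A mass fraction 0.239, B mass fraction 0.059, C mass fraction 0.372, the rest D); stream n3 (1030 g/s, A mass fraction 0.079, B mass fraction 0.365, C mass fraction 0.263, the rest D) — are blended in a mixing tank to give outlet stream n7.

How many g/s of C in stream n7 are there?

C out = C in = 2190×0.372 + 1030×0.263 = 1085.6 g/s.

1086 g/s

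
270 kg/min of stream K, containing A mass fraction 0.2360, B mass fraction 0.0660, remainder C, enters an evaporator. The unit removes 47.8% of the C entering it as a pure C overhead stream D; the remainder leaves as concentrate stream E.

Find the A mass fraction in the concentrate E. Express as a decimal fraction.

A is not removed: 270×0.236 = 63.72 kg/min of A enters E.
C entering = 270×0.698 = 188.46 kg/min; overhead removed = 0.478×188.46 = 90.084 kg/min.
Concentrate = 270 − 90.084 = 179.92 kg/min.
Mass fraction = 63.72/179.92 = 0.3542.

0.3542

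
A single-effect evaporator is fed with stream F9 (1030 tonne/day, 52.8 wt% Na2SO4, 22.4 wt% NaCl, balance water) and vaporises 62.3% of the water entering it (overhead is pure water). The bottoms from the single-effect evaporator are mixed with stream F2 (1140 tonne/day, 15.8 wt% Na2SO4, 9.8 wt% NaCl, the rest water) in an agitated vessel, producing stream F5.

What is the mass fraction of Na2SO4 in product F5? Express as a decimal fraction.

0.3600

Vapour removed = 0.623×0.248×1030 = 159.14 tonne/day; concentrate = 870.86 tonne/day.
Na2SO4 reaching the mixer = 543.84 (from concentrate) + 1140×0.158 = 723.96 tonne/day.
Product flow = 870.86 + 1140 = 2010.9 tonne/day; Na2SO4 fraction = 0.3600.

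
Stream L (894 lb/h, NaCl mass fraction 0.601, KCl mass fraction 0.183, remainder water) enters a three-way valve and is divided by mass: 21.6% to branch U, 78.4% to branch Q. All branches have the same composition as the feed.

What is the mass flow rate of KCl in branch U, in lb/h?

Branch U total = 0.216×894 = 193.1 lb/h.
KCl in U = 0.183×193.1 = 35.338 lb/h.

35.34 lb/h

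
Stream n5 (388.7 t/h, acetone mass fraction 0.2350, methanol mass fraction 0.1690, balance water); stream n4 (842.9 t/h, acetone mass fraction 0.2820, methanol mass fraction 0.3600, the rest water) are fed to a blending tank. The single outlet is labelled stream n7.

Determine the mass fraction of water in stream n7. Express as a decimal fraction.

Total flow out = 388.7 + 842.9 = 1231.6 t/h.
water in = 388.7×0.596 + 842.9×0.358 = 533.42 t/h.
water mass fraction in n7 = 533.42/1231.6 = 0.4331.

0.4331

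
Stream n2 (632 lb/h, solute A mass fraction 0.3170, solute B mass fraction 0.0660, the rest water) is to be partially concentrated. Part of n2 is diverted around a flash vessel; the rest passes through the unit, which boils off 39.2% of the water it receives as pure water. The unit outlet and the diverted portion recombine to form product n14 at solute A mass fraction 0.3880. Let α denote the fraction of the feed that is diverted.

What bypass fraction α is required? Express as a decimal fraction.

All 632×0.317 = 200.34 lb/h of solute A reaches n14, so n14 = 200.34/0.388 = 516.35 lb/h and vapour = 115.65 lb/h.
The evaporator receives (1−α)·632 of feed at 0.617 water and removes 0.392 of that water:
0.392×0.617×(1−α)×632 = 115.65
(1−α) = 115.65/152.86 = 0.7566;  α = 0.2434.

0.243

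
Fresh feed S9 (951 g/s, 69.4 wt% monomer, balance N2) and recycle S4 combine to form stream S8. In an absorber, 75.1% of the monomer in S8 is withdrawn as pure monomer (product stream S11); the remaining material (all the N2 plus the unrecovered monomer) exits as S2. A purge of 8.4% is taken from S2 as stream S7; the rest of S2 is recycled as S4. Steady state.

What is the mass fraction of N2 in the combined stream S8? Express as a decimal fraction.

N2 enters only via S9 and leaves only via the purge: 951×0.306 = 0.084×(N2 in S2), and the absorber passes all N2, so N2 in S8 = N2 in S2 = 3464.4 g/s.
monomer in S8: m_A = 951×0.694 + (1−0.084)·(1−0.751)·m_A, so m_A = 659.99/0.7719 = 855.01 g/s.
S8 = 855.01 + 3464.4 = 4319.4 g/s.
N2 fraction in S8 = 3464.4/4319.4 = 0.8021.

0.8021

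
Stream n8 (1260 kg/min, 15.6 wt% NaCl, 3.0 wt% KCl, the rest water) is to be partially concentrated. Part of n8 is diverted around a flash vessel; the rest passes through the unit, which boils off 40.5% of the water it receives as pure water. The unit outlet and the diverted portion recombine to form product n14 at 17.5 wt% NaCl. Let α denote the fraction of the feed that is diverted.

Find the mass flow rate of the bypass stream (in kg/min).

845 kg/min

All 1260×0.156 = 196.56 kg/min of NaCl reaches n14, so n14 = 196.56/0.175 = 1123.2 kg/min and vapour = 136.8 kg/min.
The evaporator receives (1−α)·1260 of feed at 0.814 water and removes 0.405 of that water:
0.405×0.814×(1−α)×1260 = 136.8
(1−α) = 136.8/415.38 = 0.3293;  α = 0.6707.
Bypass flow = 0.6707×1260 = 845.04 kg/min.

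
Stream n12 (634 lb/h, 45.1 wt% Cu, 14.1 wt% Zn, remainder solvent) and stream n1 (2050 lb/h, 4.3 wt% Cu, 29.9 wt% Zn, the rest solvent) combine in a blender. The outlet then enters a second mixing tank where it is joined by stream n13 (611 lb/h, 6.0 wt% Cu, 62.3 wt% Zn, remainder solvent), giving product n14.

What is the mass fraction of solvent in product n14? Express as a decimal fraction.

Overall, product flow = 3295 lb/h.
solvent in = 634×0.408 + 2050×0.658 + 611×0.317 = 1801.3 lb/h.
solvent fraction in n14 = 0.547.

0.547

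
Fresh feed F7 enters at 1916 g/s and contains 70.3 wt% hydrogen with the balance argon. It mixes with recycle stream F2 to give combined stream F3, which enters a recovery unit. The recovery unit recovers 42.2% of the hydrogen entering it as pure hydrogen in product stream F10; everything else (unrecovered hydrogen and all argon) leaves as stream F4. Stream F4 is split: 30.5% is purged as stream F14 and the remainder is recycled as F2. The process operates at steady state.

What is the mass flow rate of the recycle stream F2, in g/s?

argon enters only via F7 and leaves only via the purge: 1916×0.297 = 0.305×(argon in F4), and the recovery unit passes all argon, so argon in F3 = argon in F4 = 1865.7 g/s.
hydrogen in F3: m_A = 1916×0.703 + (1−0.305)·(1−0.422)·m_A, so m_A = 1346.9/0.5983 = 2251.3 g/s.
F4 = (1−0.422)×2251.3 + 1865.7 = 3167 g/s.
Recycle F2 = (1−0.305)×3167 = 2201.1 g/s.

2201 g/s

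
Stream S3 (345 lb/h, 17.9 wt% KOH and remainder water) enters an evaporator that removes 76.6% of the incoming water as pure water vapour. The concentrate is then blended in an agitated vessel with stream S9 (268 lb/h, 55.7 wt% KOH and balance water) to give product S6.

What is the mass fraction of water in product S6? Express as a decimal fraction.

Vapour removed = 0.766×0.821×345 = 216.97 lb/h; concentrate = 128.03 lb/h.
water reaching the mixer = 66.279 (from concentrate) + 268×0.443 = 185 lb/h.
Product flow = 128.03 + 268 = 396.03 lb/h; water fraction = 0.467.

0.467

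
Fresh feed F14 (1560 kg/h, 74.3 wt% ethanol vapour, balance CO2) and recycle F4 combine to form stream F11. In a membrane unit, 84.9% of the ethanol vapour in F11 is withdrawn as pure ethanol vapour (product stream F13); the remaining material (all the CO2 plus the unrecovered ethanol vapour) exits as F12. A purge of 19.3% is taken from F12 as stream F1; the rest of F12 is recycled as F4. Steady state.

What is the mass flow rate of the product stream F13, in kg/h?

1121 kg/h

ethanol vapour in F11: m_A = 1560×0.743 + (1−0.193)·(1−0.849)·m_A, so m_A = 1159.1/0.8781 = 1319.9 kg/h.
Product F13 = 0.849×1319.9 = 1120.6 kg/h.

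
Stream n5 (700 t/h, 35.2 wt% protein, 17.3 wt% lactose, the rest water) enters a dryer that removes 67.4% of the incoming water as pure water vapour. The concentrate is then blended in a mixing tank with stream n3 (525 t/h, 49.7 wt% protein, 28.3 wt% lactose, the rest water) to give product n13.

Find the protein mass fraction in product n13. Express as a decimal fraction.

Vapour removed = 0.674×0.475×700 = 224.1 t/h; concentrate = 475.89 t/h.
protein reaching the mixer = 246.4 (from concentrate) + 525×0.497 = 507.32 t/h.
Product flow = 475.89 + 525 = 1000.9 t/h; protein fraction = 0.507.

0.507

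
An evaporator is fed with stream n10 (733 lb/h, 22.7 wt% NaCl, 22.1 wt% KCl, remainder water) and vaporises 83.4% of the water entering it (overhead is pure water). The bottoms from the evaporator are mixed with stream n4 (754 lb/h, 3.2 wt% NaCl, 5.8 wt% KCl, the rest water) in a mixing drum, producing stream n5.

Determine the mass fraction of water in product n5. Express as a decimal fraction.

Vapour removed = 0.834×0.552×733 = 337.45 lb/h; concentrate = 395.55 lb/h.
water reaching the mixer = 67.166 (from concentrate) + 754×0.910 = 753.31 lb/h.
Product flow = 395.55 + 754 = 1149.6 lb/h; water fraction = 0.655.

0.655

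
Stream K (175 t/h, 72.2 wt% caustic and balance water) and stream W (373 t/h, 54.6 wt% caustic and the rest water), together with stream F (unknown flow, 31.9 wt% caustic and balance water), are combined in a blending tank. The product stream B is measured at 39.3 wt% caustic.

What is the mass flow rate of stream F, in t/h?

1549 t/h

Let F be the unknown flow. Total out = 548 + F.
caustic balance: 330.01 + 0.319·F = 0.393·(548 + F)
(0.319 − 0.393)·F = 0.393×548 − 330.01 = -114.64
F = -114.64 / -0.074 = 1549.2 t/h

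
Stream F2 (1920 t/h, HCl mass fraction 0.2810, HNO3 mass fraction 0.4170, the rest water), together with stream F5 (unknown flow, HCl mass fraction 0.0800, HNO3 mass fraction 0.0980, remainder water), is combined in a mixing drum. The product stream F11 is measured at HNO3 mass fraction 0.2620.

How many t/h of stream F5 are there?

1815 t/h

Let F5 be the unknown flow. Total out = 1920 + F5.
HNO3 balance: 800.64 + 0.098·F5 = 0.262·(1920 + F5)
(0.098 − 0.262)·F5 = 0.262×1920 − 800.64 = -297.6
F5 = -297.6 / -0.164 = 1814.6 t/h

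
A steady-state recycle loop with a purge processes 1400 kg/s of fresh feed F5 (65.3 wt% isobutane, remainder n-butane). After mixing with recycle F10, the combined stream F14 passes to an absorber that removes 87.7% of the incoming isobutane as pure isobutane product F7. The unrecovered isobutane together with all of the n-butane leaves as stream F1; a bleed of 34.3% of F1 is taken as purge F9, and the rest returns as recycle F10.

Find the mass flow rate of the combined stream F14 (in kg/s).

2411 kg/s

n-butane enters only via F5 and leaves only via the purge: 1400×0.347 = 0.343×(n-butane in F1), and the absorber passes all n-butane, so n-butane in F14 = n-butane in F1 = 1416.3 kg/s.
isobutane in F14: m_A = 1400×0.653 + (1−0.343)·(1−0.877)·m_A, so m_A = 914.2/0.9192 = 994.57 kg/s.
F14 = 994.57 + 1416.3 = 2410.9 kg/s.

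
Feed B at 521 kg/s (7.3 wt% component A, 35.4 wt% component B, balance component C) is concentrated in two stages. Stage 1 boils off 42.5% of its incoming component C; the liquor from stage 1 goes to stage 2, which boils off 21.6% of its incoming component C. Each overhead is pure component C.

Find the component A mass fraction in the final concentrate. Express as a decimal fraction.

0.107

component C in feed = 521×0.573 = 298.53 kg/s.
After stage 1: component C left = (1−0.425)×298.53 = 171.66; stream total = 394.12 kg/s.
After stage 2: component C left = (1−0.216)×171.66 = 134.58; final concentrate = 357.05 kg/s.
component A fraction = 38.033/357.05 = 0.107.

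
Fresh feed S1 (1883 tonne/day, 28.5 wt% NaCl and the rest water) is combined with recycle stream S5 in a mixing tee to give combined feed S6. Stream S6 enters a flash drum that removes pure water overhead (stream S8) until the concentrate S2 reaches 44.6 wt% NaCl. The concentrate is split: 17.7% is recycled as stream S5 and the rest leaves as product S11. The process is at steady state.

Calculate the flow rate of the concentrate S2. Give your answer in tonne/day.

Overall NaCl balance (none leaves overhead): NaCl in fresh feed = NaCl in product, i.e. 1883×0.285 = (1−0.177)·S2·0.446.
S2 = 536.65/(0.446×0.823) = 1462 tonne/day.

1462 tonne/day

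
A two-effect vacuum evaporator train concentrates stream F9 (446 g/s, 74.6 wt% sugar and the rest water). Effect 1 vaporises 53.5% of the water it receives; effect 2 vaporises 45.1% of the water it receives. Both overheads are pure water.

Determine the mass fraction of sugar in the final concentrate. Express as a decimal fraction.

water in feed = 446×0.254 = 113.28 g/s.
After stage 1: water left = (1−0.535)×113.28 = 52.677; stream total = 385.39 g/s.
After stage 2: water left = (1−0.451)×52.677 = 28.92; final concentrate = 361.64 g/s.
sugar fraction = 332.72/361.64 = 0.920.

0.920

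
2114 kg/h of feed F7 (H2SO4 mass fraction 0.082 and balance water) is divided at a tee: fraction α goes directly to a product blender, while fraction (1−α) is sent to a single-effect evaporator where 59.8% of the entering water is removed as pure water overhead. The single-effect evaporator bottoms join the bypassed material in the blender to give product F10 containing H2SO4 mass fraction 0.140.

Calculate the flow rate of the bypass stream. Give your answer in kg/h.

All 2114×0.082 = 173.35 kg/h of H2SO4 reaches F10, so F10 = 173.35/0.140 = 1238.2 kg/h and vapour = 875.8 kg/h.
The evaporator receives (1−α)·2114 of feed at 0.918 water and removes 0.598 of that water:
0.598×0.918×(1−α)×2114 = 875.8
(1−α) = 875.8/1160.5 = 0.7547;  α = 0.2453.
Bypass flow = 0.2453×2114 = 518.63 kg/h.

518.6 kg/h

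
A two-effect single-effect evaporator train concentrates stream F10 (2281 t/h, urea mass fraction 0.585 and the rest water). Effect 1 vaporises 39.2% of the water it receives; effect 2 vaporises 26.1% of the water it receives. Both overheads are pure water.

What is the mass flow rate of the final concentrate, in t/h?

water in feed = 2281×0.415 = 946.62 t/h.
After stage 1: water left = (1−0.392)×946.62 = 575.54; stream total = 1909.9 t/h.
After stage 2: water left = (1−0.261)×575.54 = 425.33; final concentrate = 1759.7 t/h.

1760 t/h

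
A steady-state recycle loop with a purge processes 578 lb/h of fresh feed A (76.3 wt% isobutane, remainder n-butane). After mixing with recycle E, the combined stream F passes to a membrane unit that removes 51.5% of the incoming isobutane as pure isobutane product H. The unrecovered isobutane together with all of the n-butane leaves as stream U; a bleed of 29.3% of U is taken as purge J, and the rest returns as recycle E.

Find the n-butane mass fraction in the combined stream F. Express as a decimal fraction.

0.411

n-butane enters only via A and leaves only via the purge: 578×0.237 = 0.293×(n-butane in U), and the membrane unit passes all n-butane, so n-butane in F = n-butane in U = 467.53 lb/h.
isobutane in F: m_A = 578×0.763 + (1−0.293)·(1−0.515)·m_A, so m_A = 441.01/0.6571 = 671.15 lb/h.
F = 671.15 + 467.53 = 1138.7 lb/h.
n-butane fraction in F = 467.53/1138.7 = 0.411.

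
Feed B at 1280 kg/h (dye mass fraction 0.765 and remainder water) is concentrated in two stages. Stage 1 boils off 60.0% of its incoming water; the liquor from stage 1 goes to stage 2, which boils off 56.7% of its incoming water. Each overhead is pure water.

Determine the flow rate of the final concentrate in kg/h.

water in feed = 1280×0.235 = 300.8 kg/h.
After stage 1: water left = (1−0.600)×300.8 = 120.32; stream total = 1099.5 kg/h.
After stage 2: water left = (1−0.567)×120.32 = 52.099; final concentrate = 1031.3 kg/h.

1031 kg/h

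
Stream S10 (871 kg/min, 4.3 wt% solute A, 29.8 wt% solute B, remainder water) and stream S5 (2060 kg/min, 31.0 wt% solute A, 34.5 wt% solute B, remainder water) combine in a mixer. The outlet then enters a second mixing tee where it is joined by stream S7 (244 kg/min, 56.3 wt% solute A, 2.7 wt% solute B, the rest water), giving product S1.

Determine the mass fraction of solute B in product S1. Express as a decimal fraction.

Overall, product flow = 3175 kg/min.
solute B in = 871×0.298 + 2060×0.345 + 244×0.027 = 976.85 kg/min.
solute B fraction in S1 = 0.308.

0.308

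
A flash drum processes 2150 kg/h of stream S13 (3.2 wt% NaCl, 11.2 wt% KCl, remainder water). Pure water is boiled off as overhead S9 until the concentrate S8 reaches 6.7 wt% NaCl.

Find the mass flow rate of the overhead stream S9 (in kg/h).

1123 kg/h

NaCl is conserved: 2150×0.032 = 68.8 kg/h all reports to the concentrate.
Concentrate = 68.8/(target fraction) = 1026.9 kg/h.
Overhead = 2150 − 1026.9 = 1123.1 kg/h.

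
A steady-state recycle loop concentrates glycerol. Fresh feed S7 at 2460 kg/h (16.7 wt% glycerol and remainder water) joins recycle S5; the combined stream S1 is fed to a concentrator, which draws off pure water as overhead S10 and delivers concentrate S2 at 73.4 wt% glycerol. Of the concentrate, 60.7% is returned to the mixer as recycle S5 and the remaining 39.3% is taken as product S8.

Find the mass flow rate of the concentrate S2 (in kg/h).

Overall glycerol balance (none leaves overhead): glycerol in fresh feed = glycerol in product, i.e. 2460×0.167 = (1−0.607)·S2·0.734.
S2 = 410.82/(0.734×0.393) = 1424.2 kg/h.

1424 kg/h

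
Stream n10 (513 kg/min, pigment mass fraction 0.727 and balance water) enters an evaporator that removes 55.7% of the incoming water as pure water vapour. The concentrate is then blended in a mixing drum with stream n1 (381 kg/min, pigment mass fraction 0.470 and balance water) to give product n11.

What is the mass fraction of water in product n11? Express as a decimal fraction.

Vapour removed = 0.557×0.273×513 = 78.007 kg/min; concentrate = 434.99 kg/min.
water reaching the mixer = 62.042 (from concentrate) + 381×0.530 = 263.97 kg/min.
Product flow = 434.99 + 381 = 815.99 kg/min; water fraction = 0.323.

0.323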